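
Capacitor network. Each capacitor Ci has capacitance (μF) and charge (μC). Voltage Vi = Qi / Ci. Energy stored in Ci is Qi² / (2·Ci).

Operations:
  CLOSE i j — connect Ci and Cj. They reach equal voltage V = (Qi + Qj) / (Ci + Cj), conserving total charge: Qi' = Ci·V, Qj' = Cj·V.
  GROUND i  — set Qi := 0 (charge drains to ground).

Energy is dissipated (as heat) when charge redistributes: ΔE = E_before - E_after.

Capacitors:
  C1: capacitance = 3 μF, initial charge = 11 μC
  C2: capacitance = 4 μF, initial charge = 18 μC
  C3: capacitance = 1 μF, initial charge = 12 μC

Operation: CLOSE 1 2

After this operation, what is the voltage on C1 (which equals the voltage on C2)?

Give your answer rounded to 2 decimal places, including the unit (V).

Initial: C1(3μF, Q=11μC, V=3.67V), C2(4μF, Q=18μC, V=4.50V), C3(1μF, Q=12μC, V=12.00V)
Op 1: CLOSE 1-2: Q_total=29.00, C_total=7.00, V=4.14; Q1=12.43, Q2=16.57; dissipated=0.595

Answer: 4.14 V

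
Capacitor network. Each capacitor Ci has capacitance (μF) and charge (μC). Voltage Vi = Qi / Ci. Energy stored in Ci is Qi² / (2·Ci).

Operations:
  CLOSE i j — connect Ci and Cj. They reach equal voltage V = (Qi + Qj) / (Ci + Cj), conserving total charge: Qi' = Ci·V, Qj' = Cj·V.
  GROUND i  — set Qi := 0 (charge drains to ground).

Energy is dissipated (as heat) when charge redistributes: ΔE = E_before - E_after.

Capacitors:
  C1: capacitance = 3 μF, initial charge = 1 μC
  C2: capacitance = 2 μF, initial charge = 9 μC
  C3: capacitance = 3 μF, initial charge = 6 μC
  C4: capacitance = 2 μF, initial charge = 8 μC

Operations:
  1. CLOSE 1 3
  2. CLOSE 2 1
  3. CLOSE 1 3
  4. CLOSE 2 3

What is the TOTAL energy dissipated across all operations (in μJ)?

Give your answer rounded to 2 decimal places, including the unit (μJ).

Initial: C1(3μF, Q=1μC, V=0.33V), C2(2μF, Q=9μC, V=4.50V), C3(3μF, Q=6μC, V=2.00V), C4(2μF, Q=8μC, V=4.00V)
Op 1: CLOSE 1-3: Q_total=7.00, C_total=6.00, V=1.17; Q1=3.50, Q3=3.50; dissipated=2.083
Op 2: CLOSE 2-1: Q_total=12.50, C_total=5.00, V=2.50; Q2=5.00, Q1=7.50; dissipated=6.667
Op 3: CLOSE 1-3: Q_total=11.00, C_total=6.00, V=1.83; Q1=5.50, Q3=5.50; dissipated=1.333
Op 4: CLOSE 2-3: Q_total=10.50, C_total=5.00, V=2.10; Q2=4.20, Q3=6.30; dissipated=0.267
Total dissipated: 10.350 μJ

Answer: 10.35 μJ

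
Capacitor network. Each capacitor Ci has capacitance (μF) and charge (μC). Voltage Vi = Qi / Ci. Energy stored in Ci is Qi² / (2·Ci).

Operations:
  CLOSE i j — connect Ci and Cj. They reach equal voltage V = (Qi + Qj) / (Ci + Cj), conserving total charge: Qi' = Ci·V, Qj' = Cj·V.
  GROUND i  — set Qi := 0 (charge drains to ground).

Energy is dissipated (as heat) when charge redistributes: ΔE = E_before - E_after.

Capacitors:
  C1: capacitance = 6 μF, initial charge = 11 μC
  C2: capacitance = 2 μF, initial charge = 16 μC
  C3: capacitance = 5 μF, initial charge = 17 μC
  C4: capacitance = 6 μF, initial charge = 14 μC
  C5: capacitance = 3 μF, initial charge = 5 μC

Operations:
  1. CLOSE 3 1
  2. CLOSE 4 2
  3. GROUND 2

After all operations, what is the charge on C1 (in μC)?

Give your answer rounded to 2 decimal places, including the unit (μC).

Initial: C1(6μF, Q=11μC, V=1.83V), C2(2μF, Q=16μC, V=8.00V), C3(5μF, Q=17μC, V=3.40V), C4(6μF, Q=14μC, V=2.33V), C5(3μF, Q=5μC, V=1.67V)
Op 1: CLOSE 3-1: Q_total=28.00, C_total=11.00, V=2.55; Q3=12.73, Q1=15.27; dissipated=3.347
Op 2: CLOSE 4-2: Q_total=30.00, C_total=8.00, V=3.75; Q4=22.50, Q2=7.50; dissipated=24.083
Op 3: GROUND 2: Q2=0; energy lost=14.062
Final charges: Q1=15.27, Q2=0.00, Q3=12.73, Q4=22.50, Q5=5.00

Answer: 15.27 μC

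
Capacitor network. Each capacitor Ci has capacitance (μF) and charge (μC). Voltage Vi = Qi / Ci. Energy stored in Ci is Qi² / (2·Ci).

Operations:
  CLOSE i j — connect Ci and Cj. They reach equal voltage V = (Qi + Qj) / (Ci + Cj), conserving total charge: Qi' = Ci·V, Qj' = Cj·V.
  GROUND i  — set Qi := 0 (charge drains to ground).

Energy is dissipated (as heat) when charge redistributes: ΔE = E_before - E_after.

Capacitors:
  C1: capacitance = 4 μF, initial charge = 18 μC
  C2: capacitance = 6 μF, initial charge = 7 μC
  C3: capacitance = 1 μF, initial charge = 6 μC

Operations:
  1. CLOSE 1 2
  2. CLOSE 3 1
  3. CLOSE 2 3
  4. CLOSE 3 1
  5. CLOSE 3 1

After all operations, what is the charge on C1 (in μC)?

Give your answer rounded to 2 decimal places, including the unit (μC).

Initial: C1(4μF, Q=18μC, V=4.50V), C2(6μF, Q=7μC, V=1.17V), C3(1μF, Q=6μC, V=6.00V)
Op 1: CLOSE 1-2: Q_total=25.00, C_total=10.00, V=2.50; Q1=10.00, Q2=15.00; dissipated=13.333
Op 2: CLOSE 3-1: Q_total=16.00, C_total=5.00, V=3.20; Q3=3.20, Q1=12.80; dissipated=4.900
Op 3: CLOSE 2-3: Q_total=18.20, C_total=7.00, V=2.60; Q2=15.60, Q3=2.60; dissipated=0.210
Op 4: CLOSE 3-1: Q_total=15.40, C_total=5.00, V=3.08; Q3=3.08, Q1=12.32; dissipated=0.144
Op 5: CLOSE 3-1: Q_total=15.40, C_total=5.00, V=3.08; Q3=3.08, Q1=12.32; dissipated=0.000
Final charges: Q1=12.32, Q2=15.60, Q3=3.08

Answer: 12.32 μC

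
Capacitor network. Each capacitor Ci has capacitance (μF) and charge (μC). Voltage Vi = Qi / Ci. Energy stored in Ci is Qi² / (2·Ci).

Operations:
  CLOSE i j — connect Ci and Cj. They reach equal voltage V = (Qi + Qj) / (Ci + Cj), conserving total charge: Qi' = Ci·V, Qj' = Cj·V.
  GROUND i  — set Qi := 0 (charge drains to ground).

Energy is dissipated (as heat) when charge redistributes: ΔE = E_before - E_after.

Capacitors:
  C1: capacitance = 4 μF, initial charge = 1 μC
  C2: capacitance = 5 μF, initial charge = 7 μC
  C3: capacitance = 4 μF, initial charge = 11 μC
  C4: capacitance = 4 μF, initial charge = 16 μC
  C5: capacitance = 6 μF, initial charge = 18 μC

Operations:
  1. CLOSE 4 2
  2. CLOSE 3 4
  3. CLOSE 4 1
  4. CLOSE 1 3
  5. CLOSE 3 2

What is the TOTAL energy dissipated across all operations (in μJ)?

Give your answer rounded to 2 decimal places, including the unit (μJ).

Answer: 15.05 μJ

Derivation:
Initial: C1(4μF, Q=1μC, V=0.25V), C2(5μF, Q=7μC, V=1.40V), C3(4μF, Q=11μC, V=2.75V), C4(4μF, Q=16μC, V=4.00V), C5(6μF, Q=18μC, V=3.00V)
Op 1: CLOSE 4-2: Q_total=23.00, C_total=9.00, V=2.56; Q4=10.22, Q2=12.78; dissipated=7.511
Op 2: CLOSE 3-4: Q_total=21.22, C_total=8.00, V=2.65; Q3=10.61, Q4=10.61; dissipated=0.038
Op 3: CLOSE 4-1: Q_total=11.61, C_total=8.00, V=1.45; Q4=5.81, Q1=5.81; dissipated=5.773
Op 4: CLOSE 1-3: Q_total=16.42, C_total=8.00, V=2.05; Q1=8.21, Q3=8.21; dissipated=1.443
Op 5: CLOSE 3-2: Q_total=20.99, C_total=9.00, V=2.33; Q3=9.33, Q2=11.66; dissipated=0.282
Total dissipated: 15.047 μJ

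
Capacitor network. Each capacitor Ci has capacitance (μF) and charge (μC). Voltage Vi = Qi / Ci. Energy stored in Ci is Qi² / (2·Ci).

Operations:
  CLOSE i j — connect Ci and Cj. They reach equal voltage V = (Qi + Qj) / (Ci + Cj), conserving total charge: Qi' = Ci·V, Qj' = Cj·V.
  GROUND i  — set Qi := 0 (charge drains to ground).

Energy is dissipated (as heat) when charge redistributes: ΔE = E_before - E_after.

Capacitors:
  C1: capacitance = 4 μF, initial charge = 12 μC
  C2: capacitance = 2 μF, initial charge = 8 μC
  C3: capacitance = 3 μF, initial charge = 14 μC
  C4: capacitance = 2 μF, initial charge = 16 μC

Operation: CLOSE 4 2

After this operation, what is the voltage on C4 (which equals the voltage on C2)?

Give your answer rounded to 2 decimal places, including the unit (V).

Answer: 6.00 V

Derivation:
Initial: C1(4μF, Q=12μC, V=3.00V), C2(2μF, Q=8μC, V=4.00V), C3(3μF, Q=14μC, V=4.67V), C4(2μF, Q=16μC, V=8.00V)
Op 1: CLOSE 4-2: Q_total=24.00, C_total=4.00, V=6.00; Q4=12.00, Q2=12.00; dissipated=8.000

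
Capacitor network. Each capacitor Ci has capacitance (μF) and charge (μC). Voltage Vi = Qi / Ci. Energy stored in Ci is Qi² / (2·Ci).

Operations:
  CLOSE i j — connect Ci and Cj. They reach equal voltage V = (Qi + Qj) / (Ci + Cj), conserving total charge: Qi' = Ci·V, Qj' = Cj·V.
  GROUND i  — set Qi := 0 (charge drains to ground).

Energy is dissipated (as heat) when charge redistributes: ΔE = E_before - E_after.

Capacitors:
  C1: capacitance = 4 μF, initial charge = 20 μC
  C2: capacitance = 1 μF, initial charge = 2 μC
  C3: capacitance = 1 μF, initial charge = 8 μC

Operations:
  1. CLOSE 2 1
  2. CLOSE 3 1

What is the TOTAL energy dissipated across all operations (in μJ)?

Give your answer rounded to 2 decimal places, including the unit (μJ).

Initial: C1(4μF, Q=20μC, V=5.00V), C2(1μF, Q=2μC, V=2.00V), C3(1μF, Q=8μC, V=8.00V)
Op 1: CLOSE 2-1: Q_total=22.00, C_total=5.00, V=4.40; Q2=4.40, Q1=17.60; dissipated=3.600
Op 2: CLOSE 3-1: Q_total=25.60, C_total=5.00, V=5.12; Q3=5.12, Q1=20.48; dissipated=5.184
Total dissipated: 8.784 μJ

Answer: 8.78 μJ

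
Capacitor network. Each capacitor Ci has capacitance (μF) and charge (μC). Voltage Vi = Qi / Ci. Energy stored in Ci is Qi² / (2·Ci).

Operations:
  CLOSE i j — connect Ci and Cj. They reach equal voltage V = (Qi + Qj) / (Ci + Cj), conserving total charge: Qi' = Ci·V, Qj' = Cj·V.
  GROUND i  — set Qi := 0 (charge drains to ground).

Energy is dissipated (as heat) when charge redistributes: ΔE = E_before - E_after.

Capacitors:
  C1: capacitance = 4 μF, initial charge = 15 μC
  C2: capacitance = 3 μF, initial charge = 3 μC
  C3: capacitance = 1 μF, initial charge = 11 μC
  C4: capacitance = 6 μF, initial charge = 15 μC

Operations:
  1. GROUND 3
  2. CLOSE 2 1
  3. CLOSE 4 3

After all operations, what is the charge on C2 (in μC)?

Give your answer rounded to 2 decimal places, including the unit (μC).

Initial: C1(4μF, Q=15μC, V=3.75V), C2(3μF, Q=3μC, V=1.00V), C3(1μF, Q=11μC, V=11.00V), C4(6μF, Q=15μC, V=2.50V)
Op 1: GROUND 3: Q3=0; energy lost=60.500
Op 2: CLOSE 2-1: Q_total=18.00, C_total=7.00, V=2.57; Q2=7.71, Q1=10.29; dissipated=6.482
Op 3: CLOSE 4-3: Q_total=15.00, C_total=7.00, V=2.14; Q4=12.86, Q3=2.14; dissipated=2.679
Final charges: Q1=10.29, Q2=7.71, Q3=2.14, Q4=12.86

Answer: 7.71 μC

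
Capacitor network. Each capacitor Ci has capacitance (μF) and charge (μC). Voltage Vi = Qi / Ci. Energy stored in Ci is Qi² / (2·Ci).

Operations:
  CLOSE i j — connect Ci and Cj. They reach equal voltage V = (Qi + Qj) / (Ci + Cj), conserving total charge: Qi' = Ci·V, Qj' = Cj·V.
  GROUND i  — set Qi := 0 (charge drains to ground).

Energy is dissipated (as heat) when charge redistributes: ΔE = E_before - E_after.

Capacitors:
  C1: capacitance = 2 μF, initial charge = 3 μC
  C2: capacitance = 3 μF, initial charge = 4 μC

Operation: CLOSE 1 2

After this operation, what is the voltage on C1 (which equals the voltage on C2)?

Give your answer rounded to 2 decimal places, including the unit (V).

Initial: C1(2μF, Q=3μC, V=1.50V), C2(3μF, Q=4μC, V=1.33V)
Op 1: CLOSE 1-2: Q_total=7.00, C_total=5.00, V=1.40; Q1=2.80, Q2=4.20; dissipated=0.017

Answer: 1.40 V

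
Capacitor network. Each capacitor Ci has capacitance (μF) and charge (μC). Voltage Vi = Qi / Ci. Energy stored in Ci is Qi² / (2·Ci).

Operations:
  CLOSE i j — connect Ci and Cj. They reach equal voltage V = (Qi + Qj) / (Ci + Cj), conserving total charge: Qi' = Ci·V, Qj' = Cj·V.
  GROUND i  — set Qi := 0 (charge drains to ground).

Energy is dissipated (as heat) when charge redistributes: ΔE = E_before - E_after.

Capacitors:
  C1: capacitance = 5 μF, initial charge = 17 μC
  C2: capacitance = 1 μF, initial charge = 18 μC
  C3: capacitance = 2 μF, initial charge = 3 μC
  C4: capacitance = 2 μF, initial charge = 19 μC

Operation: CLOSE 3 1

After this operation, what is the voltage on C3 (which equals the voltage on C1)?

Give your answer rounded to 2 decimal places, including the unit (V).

Answer: 2.86 V

Derivation:
Initial: C1(5μF, Q=17μC, V=3.40V), C2(1μF, Q=18μC, V=18.00V), C3(2μF, Q=3μC, V=1.50V), C4(2μF, Q=19μC, V=9.50V)
Op 1: CLOSE 3-1: Q_total=20.00, C_total=7.00, V=2.86; Q3=5.71, Q1=14.29; dissipated=2.579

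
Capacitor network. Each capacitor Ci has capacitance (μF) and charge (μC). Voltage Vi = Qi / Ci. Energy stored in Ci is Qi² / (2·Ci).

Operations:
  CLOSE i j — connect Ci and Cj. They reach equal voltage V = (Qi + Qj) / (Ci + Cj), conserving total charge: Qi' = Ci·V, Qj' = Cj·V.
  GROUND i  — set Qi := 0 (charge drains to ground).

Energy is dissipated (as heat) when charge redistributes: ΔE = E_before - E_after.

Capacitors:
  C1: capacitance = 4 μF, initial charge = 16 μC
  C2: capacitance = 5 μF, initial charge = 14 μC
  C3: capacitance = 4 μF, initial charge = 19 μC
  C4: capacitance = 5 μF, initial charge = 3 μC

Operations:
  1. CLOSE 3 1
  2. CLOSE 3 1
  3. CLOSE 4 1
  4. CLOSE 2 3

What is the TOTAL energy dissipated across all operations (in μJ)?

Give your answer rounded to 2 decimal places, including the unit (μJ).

Initial: C1(4μF, Q=16μC, V=4.00V), C2(5μF, Q=14μC, V=2.80V), C3(4μF, Q=19μC, V=4.75V), C4(5μF, Q=3μC, V=0.60V)
Op 1: CLOSE 3-1: Q_total=35.00, C_total=8.00, V=4.38; Q3=17.50, Q1=17.50; dissipated=0.562
Op 2: CLOSE 3-1: Q_total=35.00, C_total=8.00, V=4.38; Q3=17.50, Q1=17.50; dissipated=0.000
Op 3: CLOSE 4-1: Q_total=20.50, C_total=9.00, V=2.28; Q4=11.39, Q1=9.11; dissipated=15.834
Op 4: CLOSE 2-3: Q_total=31.50, C_total=9.00, V=3.50; Q2=17.50, Q3=14.00; dissipated=2.756
Total dissipated: 19.153 μJ

Answer: 19.15 μJ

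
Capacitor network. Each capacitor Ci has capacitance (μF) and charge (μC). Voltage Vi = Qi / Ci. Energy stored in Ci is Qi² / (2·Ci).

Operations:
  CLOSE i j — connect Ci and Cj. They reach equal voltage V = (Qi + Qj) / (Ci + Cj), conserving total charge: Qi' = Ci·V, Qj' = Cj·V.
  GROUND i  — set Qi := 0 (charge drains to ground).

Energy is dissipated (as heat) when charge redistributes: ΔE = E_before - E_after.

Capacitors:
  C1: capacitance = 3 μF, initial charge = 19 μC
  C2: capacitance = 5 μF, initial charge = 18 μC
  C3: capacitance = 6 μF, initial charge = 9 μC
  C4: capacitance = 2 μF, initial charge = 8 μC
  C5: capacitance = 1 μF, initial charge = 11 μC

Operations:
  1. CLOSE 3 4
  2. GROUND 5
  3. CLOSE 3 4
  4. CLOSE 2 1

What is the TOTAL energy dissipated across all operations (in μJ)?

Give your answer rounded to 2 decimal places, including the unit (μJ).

Answer: 72.19 μJ

Derivation:
Initial: C1(3μF, Q=19μC, V=6.33V), C2(5μF, Q=18μC, V=3.60V), C3(6μF, Q=9μC, V=1.50V), C4(2μF, Q=8μC, V=4.00V), C5(1μF, Q=11μC, V=11.00V)
Op 1: CLOSE 3-4: Q_total=17.00, C_total=8.00, V=2.12; Q3=12.75, Q4=4.25; dissipated=4.688
Op 2: GROUND 5: Q5=0; energy lost=60.500
Op 3: CLOSE 3-4: Q_total=17.00, C_total=8.00, V=2.12; Q3=12.75, Q4=4.25; dissipated=0.000
Op 4: CLOSE 2-1: Q_total=37.00, C_total=8.00, V=4.62; Q2=23.12, Q1=13.88; dissipated=7.004
Total dissipated: 72.192 μJ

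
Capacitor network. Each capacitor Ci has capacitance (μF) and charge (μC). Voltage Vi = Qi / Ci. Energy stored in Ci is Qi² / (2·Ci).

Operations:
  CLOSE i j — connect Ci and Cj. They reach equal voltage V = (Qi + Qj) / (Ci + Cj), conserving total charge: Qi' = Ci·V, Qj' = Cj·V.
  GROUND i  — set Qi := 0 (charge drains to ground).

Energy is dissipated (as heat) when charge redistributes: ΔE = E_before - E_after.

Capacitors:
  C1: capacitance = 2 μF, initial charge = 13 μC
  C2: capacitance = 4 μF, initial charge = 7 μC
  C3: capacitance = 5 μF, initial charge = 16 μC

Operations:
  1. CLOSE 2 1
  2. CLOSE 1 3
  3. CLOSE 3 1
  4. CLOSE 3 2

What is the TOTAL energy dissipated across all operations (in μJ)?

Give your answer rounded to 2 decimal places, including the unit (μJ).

Answer: 15.06 μJ

Derivation:
Initial: C1(2μF, Q=13μC, V=6.50V), C2(4μF, Q=7μC, V=1.75V), C3(5μF, Q=16μC, V=3.20V)
Op 1: CLOSE 2-1: Q_total=20.00, C_total=6.00, V=3.33; Q2=13.33, Q1=6.67; dissipated=15.042
Op 2: CLOSE 1-3: Q_total=22.67, C_total=7.00, V=3.24; Q1=6.48, Q3=16.19; dissipated=0.013
Op 3: CLOSE 3-1: Q_total=22.67, C_total=7.00, V=3.24; Q3=16.19, Q1=6.48; dissipated=0.000
Op 4: CLOSE 3-2: Q_total=29.52, C_total=9.00, V=3.28; Q3=16.40, Q2=13.12; dissipated=0.010
Total dissipated: 15.064 μJ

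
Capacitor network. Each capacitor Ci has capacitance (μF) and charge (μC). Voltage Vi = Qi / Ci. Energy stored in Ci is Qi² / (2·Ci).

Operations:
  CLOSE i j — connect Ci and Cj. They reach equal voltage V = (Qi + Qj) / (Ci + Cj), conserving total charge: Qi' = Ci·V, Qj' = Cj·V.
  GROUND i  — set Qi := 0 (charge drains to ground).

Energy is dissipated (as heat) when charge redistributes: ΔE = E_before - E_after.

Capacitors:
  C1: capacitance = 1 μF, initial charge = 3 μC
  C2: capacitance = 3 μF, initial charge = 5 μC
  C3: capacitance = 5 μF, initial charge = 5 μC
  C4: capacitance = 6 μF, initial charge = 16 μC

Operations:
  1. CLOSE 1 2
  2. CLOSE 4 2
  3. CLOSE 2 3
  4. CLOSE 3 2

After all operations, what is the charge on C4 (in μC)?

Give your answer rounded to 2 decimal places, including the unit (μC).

Initial: C1(1μF, Q=3μC, V=3.00V), C2(3μF, Q=5μC, V=1.67V), C3(5μF, Q=5μC, V=1.00V), C4(6μF, Q=16μC, V=2.67V)
Op 1: CLOSE 1-2: Q_total=8.00, C_total=4.00, V=2.00; Q1=2.00, Q2=6.00; dissipated=0.667
Op 2: CLOSE 4-2: Q_total=22.00, C_total=9.00, V=2.44; Q4=14.67, Q2=7.33; dissipated=0.444
Op 3: CLOSE 2-3: Q_total=12.33, C_total=8.00, V=1.54; Q2=4.62, Q3=7.71; dissipated=1.956
Op 4: CLOSE 3-2: Q_total=12.33, C_total=8.00, V=1.54; Q3=7.71, Q2=4.62; dissipated=0.000
Final charges: Q1=2.00, Q2=4.62, Q3=7.71, Q4=14.67

Answer: 14.67 μC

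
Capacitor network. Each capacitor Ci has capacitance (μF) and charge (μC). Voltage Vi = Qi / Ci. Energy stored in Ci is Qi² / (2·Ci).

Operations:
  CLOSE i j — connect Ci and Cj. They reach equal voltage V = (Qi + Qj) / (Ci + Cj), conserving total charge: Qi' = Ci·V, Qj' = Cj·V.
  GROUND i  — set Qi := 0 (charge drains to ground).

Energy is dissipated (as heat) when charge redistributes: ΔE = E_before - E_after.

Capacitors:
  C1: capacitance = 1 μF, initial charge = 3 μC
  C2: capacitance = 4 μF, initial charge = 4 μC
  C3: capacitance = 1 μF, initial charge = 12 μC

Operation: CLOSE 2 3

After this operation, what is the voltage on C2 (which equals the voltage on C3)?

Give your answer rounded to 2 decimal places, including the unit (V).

Answer: 3.20 V

Derivation:
Initial: C1(1μF, Q=3μC, V=3.00V), C2(4μF, Q=4μC, V=1.00V), C3(1μF, Q=12μC, V=12.00V)
Op 1: CLOSE 2-3: Q_total=16.00, C_total=5.00, V=3.20; Q2=12.80, Q3=3.20; dissipated=48.400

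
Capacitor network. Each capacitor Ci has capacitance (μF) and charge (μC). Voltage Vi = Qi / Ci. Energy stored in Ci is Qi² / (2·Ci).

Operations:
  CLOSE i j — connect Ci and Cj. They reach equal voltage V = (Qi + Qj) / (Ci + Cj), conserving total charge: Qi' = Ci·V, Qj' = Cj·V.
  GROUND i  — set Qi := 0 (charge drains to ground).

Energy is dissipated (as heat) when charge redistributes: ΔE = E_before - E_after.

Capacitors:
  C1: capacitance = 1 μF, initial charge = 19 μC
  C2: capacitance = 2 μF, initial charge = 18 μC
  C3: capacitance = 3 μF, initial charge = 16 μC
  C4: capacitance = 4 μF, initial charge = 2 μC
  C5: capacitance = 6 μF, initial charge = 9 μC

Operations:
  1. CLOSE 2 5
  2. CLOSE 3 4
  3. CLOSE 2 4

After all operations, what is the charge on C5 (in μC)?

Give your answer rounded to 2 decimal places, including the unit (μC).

Initial: C1(1μF, Q=19μC, V=19.00V), C2(2μF, Q=18μC, V=9.00V), C3(3μF, Q=16μC, V=5.33V), C4(4μF, Q=2μC, V=0.50V), C5(6μF, Q=9μC, V=1.50V)
Op 1: CLOSE 2-5: Q_total=27.00, C_total=8.00, V=3.38; Q2=6.75, Q5=20.25; dissipated=42.188
Op 2: CLOSE 3-4: Q_total=18.00, C_total=7.00, V=2.57; Q3=7.71, Q4=10.29; dissipated=20.024
Op 3: CLOSE 2-4: Q_total=17.04, C_total=6.00, V=2.84; Q2=5.68, Q4=11.36; dissipated=0.430
Final charges: Q1=19.00, Q2=5.68, Q3=7.71, Q4=11.36, Q5=20.25

Answer: 20.25 μC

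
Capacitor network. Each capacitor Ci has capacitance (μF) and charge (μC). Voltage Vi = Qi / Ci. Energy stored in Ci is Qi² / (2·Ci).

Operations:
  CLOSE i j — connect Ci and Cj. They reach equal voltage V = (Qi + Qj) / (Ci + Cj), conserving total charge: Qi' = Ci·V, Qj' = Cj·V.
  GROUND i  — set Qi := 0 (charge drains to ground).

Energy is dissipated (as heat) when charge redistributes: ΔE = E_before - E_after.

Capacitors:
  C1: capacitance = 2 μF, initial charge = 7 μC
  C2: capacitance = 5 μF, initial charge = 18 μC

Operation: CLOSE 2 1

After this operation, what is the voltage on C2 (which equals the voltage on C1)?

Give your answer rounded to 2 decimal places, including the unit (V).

Answer: 3.57 V

Derivation:
Initial: C1(2μF, Q=7μC, V=3.50V), C2(5μF, Q=18μC, V=3.60V)
Op 1: CLOSE 2-1: Q_total=25.00, C_total=7.00, V=3.57; Q2=17.86, Q1=7.14; dissipated=0.007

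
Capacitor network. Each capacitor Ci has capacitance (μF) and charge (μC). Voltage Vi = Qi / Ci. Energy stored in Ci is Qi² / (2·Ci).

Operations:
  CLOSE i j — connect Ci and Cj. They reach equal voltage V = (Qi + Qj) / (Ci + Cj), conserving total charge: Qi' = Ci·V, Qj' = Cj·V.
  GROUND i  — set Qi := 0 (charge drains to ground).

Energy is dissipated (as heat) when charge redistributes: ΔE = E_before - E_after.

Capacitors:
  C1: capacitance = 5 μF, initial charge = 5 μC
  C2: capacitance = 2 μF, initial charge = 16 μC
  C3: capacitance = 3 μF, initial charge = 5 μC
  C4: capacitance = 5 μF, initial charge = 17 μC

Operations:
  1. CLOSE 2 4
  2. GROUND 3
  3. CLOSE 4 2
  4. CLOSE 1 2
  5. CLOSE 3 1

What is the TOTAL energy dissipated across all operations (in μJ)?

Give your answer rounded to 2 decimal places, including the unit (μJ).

Initial: C1(5μF, Q=5μC, V=1.00V), C2(2μF, Q=16μC, V=8.00V), C3(3μF, Q=5μC, V=1.67V), C4(5μF, Q=17μC, V=3.40V)
Op 1: CLOSE 2-4: Q_total=33.00, C_total=7.00, V=4.71; Q2=9.43, Q4=23.57; dissipated=15.114
Op 2: GROUND 3: Q3=0; energy lost=4.167
Op 3: CLOSE 4-2: Q_total=33.00, C_total=7.00, V=4.71; Q4=23.57, Q2=9.43; dissipated=0.000
Op 4: CLOSE 1-2: Q_total=14.43, C_total=7.00, V=2.06; Q1=10.31, Q2=4.12; dissipated=9.854
Op 5: CLOSE 3-1: Q_total=10.31, C_total=8.00, V=1.29; Q3=3.86, Q1=6.44; dissipated=3.983
Total dissipated: 33.118 μJ

Answer: 33.12 μJ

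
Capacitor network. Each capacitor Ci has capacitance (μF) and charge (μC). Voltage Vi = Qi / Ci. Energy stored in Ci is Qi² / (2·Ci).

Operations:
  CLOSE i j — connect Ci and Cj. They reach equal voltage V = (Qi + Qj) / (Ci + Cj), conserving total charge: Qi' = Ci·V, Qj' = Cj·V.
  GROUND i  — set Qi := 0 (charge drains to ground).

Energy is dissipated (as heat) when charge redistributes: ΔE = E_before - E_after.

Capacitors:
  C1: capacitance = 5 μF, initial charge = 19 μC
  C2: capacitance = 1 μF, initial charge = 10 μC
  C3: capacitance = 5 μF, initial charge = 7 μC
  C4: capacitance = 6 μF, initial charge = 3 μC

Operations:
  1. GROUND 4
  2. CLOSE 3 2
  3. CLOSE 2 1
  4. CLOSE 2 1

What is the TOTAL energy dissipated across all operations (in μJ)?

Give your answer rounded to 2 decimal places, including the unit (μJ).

Answer: 31.96 μJ

Derivation:
Initial: C1(5μF, Q=19μC, V=3.80V), C2(1μF, Q=10μC, V=10.00V), C3(5μF, Q=7μC, V=1.40V), C4(6μF, Q=3μC, V=0.50V)
Op 1: GROUND 4: Q4=0; energy lost=0.750
Op 2: CLOSE 3-2: Q_total=17.00, C_total=6.00, V=2.83; Q3=14.17, Q2=2.83; dissipated=30.817
Op 3: CLOSE 2-1: Q_total=21.83, C_total=6.00, V=3.64; Q2=3.64, Q1=18.19; dissipated=0.389
Op 4: CLOSE 2-1: Q_total=21.83, C_total=6.00, V=3.64; Q2=3.64, Q1=18.19; dissipated=0.000
Total dissipated: 31.956 μJ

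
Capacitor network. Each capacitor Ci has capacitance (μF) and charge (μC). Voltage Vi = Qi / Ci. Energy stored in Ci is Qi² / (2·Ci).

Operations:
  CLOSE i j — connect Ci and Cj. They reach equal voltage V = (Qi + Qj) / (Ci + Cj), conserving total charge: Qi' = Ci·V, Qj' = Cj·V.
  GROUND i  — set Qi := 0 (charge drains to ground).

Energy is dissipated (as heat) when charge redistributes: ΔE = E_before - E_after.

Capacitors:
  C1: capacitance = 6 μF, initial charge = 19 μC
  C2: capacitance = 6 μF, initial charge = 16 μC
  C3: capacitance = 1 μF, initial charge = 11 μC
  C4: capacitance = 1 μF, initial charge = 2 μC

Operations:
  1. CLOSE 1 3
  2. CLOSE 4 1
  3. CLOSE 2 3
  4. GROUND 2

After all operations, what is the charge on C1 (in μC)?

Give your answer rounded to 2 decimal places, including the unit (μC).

Answer: 23.76 μC

Derivation:
Initial: C1(6μF, Q=19μC, V=3.17V), C2(6μF, Q=16μC, V=2.67V), C3(1μF, Q=11μC, V=11.00V), C4(1μF, Q=2μC, V=2.00V)
Op 1: CLOSE 1-3: Q_total=30.00, C_total=7.00, V=4.29; Q1=25.71, Q3=4.29; dissipated=26.298
Op 2: CLOSE 4-1: Q_total=27.71, C_total=7.00, V=3.96; Q4=3.96, Q1=23.76; dissipated=2.239
Op 3: CLOSE 2-3: Q_total=20.29, C_total=7.00, V=2.90; Q2=17.39, Q3=2.90; dissipated=1.123
Op 4: GROUND 2: Q2=0; energy lost=25.195
Final charges: Q1=23.76, Q2=0.00, Q3=2.90, Q4=3.96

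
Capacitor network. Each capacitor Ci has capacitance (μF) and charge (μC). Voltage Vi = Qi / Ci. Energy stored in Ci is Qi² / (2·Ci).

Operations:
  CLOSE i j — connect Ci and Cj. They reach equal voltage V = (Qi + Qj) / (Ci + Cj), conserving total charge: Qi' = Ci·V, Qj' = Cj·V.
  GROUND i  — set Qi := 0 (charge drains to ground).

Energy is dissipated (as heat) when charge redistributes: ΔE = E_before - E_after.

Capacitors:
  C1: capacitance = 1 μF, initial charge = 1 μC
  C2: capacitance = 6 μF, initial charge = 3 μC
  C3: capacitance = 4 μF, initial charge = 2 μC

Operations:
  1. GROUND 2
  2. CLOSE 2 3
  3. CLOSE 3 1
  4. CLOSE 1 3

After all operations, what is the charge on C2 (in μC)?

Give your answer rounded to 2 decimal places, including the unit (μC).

Answer: 1.20 μC

Derivation:
Initial: C1(1μF, Q=1μC, V=1.00V), C2(6μF, Q=3μC, V=0.50V), C3(4μF, Q=2μC, V=0.50V)
Op 1: GROUND 2: Q2=0; energy lost=0.750
Op 2: CLOSE 2-3: Q_total=2.00, C_total=10.00, V=0.20; Q2=1.20, Q3=0.80; dissipated=0.300
Op 3: CLOSE 3-1: Q_total=1.80, C_total=5.00, V=0.36; Q3=1.44, Q1=0.36; dissipated=0.256
Op 4: CLOSE 1-3: Q_total=1.80, C_total=5.00, V=0.36; Q1=0.36, Q3=1.44; dissipated=0.000
Final charges: Q1=0.36, Q2=1.20, Q3=1.44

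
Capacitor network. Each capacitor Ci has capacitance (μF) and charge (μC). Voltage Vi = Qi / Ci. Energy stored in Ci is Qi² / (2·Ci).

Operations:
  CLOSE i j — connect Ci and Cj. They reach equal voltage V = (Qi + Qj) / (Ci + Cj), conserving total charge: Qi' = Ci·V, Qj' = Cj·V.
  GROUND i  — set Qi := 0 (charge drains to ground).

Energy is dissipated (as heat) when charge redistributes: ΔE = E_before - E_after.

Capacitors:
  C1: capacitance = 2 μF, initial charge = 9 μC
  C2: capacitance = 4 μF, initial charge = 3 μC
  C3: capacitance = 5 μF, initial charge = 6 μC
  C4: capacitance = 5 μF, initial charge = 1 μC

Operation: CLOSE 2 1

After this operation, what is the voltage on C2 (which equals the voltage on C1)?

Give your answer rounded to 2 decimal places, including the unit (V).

Answer: 2.00 V

Derivation:
Initial: C1(2μF, Q=9μC, V=4.50V), C2(4μF, Q=3μC, V=0.75V), C3(5μF, Q=6μC, V=1.20V), C4(5μF, Q=1μC, V=0.20V)
Op 1: CLOSE 2-1: Q_total=12.00, C_total=6.00, V=2.00; Q2=8.00, Q1=4.00; dissipated=9.375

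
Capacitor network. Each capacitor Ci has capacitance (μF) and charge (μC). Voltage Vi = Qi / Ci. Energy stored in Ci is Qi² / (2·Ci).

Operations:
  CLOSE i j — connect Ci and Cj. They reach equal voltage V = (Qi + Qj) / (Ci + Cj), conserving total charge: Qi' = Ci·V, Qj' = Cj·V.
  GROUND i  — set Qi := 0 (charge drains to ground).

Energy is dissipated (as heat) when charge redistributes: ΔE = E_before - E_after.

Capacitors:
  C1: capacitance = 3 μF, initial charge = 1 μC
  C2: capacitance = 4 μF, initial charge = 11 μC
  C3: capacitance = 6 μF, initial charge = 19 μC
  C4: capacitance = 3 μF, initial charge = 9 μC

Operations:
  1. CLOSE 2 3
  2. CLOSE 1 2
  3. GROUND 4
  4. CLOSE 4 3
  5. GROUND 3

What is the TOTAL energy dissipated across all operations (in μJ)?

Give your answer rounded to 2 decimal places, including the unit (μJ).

Answer: 40.80 μJ

Derivation:
Initial: C1(3μF, Q=1μC, V=0.33V), C2(4μF, Q=11μC, V=2.75V), C3(6μF, Q=19μC, V=3.17V), C4(3μF, Q=9μC, V=3.00V)
Op 1: CLOSE 2-3: Q_total=30.00, C_total=10.00, V=3.00; Q2=12.00, Q3=18.00; dissipated=0.208
Op 2: CLOSE 1-2: Q_total=13.00, C_total=7.00, V=1.86; Q1=5.57, Q2=7.43; dissipated=6.095
Op 3: GROUND 4: Q4=0; energy lost=13.500
Op 4: CLOSE 4-3: Q_total=18.00, C_total=9.00, V=2.00; Q4=6.00, Q3=12.00; dissipated=9.000
Op 5: GROUND 3: Q3=0; energy lost=12.000
Total dissipated: 40.804 μJ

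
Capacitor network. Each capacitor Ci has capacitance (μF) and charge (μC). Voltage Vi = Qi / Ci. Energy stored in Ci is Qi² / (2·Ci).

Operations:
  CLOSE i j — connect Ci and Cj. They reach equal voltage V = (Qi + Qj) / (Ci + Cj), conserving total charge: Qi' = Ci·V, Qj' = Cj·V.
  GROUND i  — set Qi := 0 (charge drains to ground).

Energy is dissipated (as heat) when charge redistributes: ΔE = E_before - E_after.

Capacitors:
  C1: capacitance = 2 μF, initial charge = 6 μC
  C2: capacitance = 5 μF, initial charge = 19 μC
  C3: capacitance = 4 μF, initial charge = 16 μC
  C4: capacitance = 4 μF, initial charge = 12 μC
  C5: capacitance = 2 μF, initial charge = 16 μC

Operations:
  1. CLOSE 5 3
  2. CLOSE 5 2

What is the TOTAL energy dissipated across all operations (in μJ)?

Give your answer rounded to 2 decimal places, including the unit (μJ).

Initial: C1(2μF, Q=6μC, V=3.00V), C2(5μF, Q=19μC, V=3.80V), C3(4μF, Q=16μC, V=4.00V), C4(4μF, Q=12μC, V=3.00V), C5(2μF, Q=16μC, V=8.00V)
Op 1: CLOSE 5-3: Q_total=32.00, C_total=6.00, V=5.33; Q5=10.67, Q3=21.33; dissipated=10.667
Op 2: CLOSE 5-2: Q_total=29.67, C_total=7.00, V=4.24; Q5=8.48, Q2=21.19; dissipated=1.679
Total dissipated: 12.346 μJ

Answer: 12.35 μJ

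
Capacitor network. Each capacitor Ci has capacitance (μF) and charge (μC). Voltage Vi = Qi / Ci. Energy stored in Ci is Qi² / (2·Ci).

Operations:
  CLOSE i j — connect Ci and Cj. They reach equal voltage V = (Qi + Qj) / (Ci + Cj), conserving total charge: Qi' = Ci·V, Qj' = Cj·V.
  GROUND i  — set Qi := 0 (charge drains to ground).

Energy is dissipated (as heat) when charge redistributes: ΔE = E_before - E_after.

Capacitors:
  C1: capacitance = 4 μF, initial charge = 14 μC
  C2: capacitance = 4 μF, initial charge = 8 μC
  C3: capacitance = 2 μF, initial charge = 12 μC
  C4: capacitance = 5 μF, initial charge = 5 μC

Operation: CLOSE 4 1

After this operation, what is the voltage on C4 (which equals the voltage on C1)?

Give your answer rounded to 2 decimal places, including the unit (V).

Initial: C1(4μF, Q=14μC, V=3.50V), C2(4μF, Q=8μC, V=2.00V), C3(2μF, Q=12μC, V=6.00V), C4(5μF, Q=5μC, V=1.00V)
Op 1: CLOSE 4-1: Q_total=19.00, C_total=9.00, V=2.11; Q4=10.56, Q1=8.44; dissipated=6.944

Answer: 2.11 V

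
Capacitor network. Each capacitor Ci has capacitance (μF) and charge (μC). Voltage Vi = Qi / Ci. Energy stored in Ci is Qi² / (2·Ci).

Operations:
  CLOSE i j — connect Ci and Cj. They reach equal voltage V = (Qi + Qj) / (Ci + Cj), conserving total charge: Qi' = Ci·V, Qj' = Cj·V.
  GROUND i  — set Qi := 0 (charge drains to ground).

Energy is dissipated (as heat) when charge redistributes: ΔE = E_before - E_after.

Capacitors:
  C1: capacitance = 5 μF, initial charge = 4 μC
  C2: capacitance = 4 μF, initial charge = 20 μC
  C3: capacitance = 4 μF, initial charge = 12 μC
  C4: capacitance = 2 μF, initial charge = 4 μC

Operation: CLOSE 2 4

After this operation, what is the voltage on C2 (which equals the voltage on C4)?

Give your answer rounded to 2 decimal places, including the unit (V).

Answer: 4.00 V

Derivation:
Initial: C1(5μF, Q=4μC, V=0.80V), C2(4μF, Q=20μC, V=5.00V), C3(4μF, Q=12μC, V=3.00V), C4(2μF, Q=4μC, V=2.00V)
Op 1: CLOSE 2-4: Q_total=24.00, C_total=6.00, V=4.00; Q2=16.00, Q4=8.00; dissipated=6.000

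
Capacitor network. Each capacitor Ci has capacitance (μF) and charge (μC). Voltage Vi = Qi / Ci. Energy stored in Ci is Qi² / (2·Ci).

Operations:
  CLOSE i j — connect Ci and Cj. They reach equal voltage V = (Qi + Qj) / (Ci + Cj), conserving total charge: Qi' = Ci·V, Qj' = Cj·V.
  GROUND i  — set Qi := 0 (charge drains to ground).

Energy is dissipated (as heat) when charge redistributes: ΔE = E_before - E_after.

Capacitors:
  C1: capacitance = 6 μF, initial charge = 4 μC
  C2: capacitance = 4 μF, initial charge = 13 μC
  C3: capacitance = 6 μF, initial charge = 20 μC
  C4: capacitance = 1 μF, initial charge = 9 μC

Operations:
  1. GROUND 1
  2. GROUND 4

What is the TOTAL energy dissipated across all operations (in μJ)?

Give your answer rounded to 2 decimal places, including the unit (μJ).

Initial: C1(6μF, Q=4μC, V=0.67V), C2(4μF, Q=13μC, V=3.25V), C3(6μF, Q=20μC, V=3.33V), C4(1μF, Q=9μC, V=9.00V)
Op 1: GROUND 1: Q1=0; energy lost=1.333
Op 2: GROUND 4: Q4=0; energy lost=40.500
Total dissipated: 41.833 μJ

Answer: 41.83 μJ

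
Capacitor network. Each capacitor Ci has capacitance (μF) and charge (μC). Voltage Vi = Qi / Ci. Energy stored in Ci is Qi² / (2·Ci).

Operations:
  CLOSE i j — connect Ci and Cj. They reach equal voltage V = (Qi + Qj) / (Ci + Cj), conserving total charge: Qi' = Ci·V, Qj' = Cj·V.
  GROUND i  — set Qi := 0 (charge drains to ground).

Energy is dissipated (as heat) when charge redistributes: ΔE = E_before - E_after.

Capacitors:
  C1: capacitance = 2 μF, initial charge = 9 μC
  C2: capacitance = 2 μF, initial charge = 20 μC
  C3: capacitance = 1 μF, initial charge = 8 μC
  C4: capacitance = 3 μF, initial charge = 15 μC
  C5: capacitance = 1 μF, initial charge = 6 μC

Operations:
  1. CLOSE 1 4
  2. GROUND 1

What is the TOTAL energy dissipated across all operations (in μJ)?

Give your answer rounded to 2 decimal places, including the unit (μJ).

Answer: 23.19 μJ

Derivation:
Initial: C1(2μF, Q=9μC, V=4.50V), C2(2μF, Q=20μC, V=10.00V), C3(1μF, Q=8μC, V=8.00V), C4(3μF, Q=15μC, V=5.00V), C5(1μF, Q=6μC, V=6.00V)
Op 1: CLOSE 1-4: Q_total=24.00, C_total=5.00, V=4.80; Q1=9.60, Q4=14.40; dissipated=0.150
Op 2: GROUND 1: Q1=0; energy lost=23.040
Total dissipated: 23.190 μJ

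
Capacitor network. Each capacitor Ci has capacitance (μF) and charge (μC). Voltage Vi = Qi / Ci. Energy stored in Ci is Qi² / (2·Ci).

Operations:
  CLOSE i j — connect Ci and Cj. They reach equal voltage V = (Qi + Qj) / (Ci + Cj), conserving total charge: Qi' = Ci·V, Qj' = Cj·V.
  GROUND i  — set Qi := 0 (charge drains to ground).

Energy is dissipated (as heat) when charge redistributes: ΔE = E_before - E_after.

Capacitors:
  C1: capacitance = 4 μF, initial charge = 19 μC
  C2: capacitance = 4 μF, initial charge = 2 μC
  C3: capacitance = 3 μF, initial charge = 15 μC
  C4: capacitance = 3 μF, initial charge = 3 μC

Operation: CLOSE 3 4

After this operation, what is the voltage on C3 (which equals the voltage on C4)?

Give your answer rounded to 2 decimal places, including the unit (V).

Answer: 3.00 V

Derivation:
Initial: C1(4μF, Q=19μC, V=4.75V), C2(4μF, Q=2μC, V=0.50V), C3(3μF, Q=15μC, V=5.00V), C4(3μF, Q=3μC, V=1.00V)
Op 1: CLOSE 3-4: Q_total=18.00, C_total=6.00, V=3.00; Q3=9.00, Q4=9.00; dissipated=12.000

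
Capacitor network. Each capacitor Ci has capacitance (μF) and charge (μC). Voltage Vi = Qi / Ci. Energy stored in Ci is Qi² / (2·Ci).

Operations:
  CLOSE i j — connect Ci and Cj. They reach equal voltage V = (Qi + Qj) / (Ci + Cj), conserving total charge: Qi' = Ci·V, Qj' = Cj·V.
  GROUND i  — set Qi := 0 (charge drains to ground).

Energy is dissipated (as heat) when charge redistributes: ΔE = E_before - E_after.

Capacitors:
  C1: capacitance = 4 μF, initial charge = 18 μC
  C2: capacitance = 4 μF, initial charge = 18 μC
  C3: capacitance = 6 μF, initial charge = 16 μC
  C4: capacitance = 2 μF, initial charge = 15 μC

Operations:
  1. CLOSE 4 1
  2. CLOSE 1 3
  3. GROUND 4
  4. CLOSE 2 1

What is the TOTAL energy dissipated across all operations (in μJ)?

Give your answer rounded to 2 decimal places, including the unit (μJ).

Initial: C1(4μF, Q=18μC, V=4.50V), C2(4μF, Q=18μC, V=4.50V), C3(6μF, Q=16μC, V=2.67V), C4(2μF, Q=15μC, V=7.50V)
Op 1: CLOSE 4-1: Q_total=33.00, C_total=6.00, V=5.50; Q4=11.00, Q1=22.00; dissipated=6.000
Op 2: CLOSE 1-3: Q_total=38.00, C_total=10.00, V=3.80; Q1=15.20, Q3=22.80; dissipated=9.633
Op 3: GROUND 4: Q4=0; energy lost=30.250
Op 4: CLOSE 2-1: Q_total=33.20, C_total=8.00, V=4.15; Q2=16.60, Q1=16.60; dissipated=0.490
Total dissipated: 46.373 μJ

Answer: 46.37 μJ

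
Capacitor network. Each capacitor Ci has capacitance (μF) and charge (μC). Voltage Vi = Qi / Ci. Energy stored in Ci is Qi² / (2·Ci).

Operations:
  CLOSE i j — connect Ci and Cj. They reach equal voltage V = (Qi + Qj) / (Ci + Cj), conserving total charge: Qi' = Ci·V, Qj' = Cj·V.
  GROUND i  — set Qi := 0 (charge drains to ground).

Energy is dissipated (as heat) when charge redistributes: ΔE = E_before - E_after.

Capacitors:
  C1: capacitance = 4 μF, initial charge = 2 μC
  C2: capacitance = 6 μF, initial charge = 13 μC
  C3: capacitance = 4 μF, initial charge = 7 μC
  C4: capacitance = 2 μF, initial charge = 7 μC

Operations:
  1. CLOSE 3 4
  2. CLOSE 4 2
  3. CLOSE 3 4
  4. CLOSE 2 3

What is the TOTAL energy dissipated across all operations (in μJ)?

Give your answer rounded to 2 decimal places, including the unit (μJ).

Initial: C1(4μF, Q=2μC, V=0.50V), C2(6μF, Q=13μC, V=2.17V), C3(4μF, Q=7μC, V=1.75V), C4(2μF, Q=7μC, V=3.50V)
Op 1: CLOSE 3-4: Q_total=14.00, C_total=6.00, V=2.33; Q3=9.33, Q4=4.67; dissipated=2.042
Op 2: CLOSE 4-2: Q_total=17.67, C_total=8.00, V=2.21; Q4=4.42, Q2=13.25; dissipated=0.021
Op 3: CLOSE 3-4: Q_total=13.75, C_total=6.00, V=2.29; Q3=9.17, Q4=4.58; dissipated=0.010
Op 4: CLOSE 2-3: Q_total=22.42, C_total=10.00, V=2.24; Q2=13.45, Q3=8.97; dissipated=0.008
Total dissipated: 2.081 μJ

Answer: 2.08 μJ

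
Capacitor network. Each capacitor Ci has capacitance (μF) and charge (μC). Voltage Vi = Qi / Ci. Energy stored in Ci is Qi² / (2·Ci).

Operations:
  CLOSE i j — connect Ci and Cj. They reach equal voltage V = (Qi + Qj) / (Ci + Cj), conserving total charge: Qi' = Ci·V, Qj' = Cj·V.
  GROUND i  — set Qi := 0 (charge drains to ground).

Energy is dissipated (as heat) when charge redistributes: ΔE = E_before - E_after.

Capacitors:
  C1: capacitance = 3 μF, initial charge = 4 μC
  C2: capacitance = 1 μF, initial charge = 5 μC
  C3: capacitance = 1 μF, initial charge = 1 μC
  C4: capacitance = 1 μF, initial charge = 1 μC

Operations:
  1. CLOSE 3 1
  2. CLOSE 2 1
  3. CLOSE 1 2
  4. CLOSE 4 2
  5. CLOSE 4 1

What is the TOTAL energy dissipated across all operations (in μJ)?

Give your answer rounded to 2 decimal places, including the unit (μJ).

Answer: 5.80 μJ

Derivation:
Initial: C1(3μF, Q=4μC, V=1.33V), C2(1μF, Q=5μC, V=5.00V), C3(1μF, Q=1μC, V=1.00V), C4(1μF, Q=1μC, V=1.00V)
Op 1: CLOSE 3-1: Q_total=5.00, C_total=4.00, V=1.25; Q3=1.25, Q1=3.75; dissipated=0.042
Op 2: CLOSE 2-1: Q_total=8.75, C_total=4.00, V=2.19; Q2=2.19, Q1=6.56; dissipated=5.273
Op 3: CLOSE 1-2: Q_total=8.75, C_total=4.00, V=2.19; Q1=6.56, Q2=2.19; dissipated=0.000
Op 4: CLOSE 4-2: Q_total=3.19, C_total=2.00, V=1.59; Q4=1.59, Q2=1.59; dissipated=0.353
Op 5: CLOSE 4-1: Q_total=8.16, C_total=4.00, V=2.04; Q4=2.04, Q1=6.12; dissipated=0.132
Total dissipated: 5.800 μJ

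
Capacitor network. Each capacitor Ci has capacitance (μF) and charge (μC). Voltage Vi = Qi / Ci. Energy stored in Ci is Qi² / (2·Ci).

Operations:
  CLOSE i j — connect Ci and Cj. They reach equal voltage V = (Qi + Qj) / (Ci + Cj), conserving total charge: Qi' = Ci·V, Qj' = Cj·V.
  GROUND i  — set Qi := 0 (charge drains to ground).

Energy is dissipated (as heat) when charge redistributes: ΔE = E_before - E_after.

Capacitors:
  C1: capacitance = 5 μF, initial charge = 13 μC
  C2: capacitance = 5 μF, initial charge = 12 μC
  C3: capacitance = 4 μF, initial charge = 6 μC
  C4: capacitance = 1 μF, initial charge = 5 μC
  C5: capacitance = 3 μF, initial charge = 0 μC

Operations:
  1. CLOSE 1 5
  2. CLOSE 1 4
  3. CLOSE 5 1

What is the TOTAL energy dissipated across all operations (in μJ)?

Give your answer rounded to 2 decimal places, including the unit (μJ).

Initial: C1(5μF, Q=13μC, V=2.60V), C2(5μF, Q=12μC, V=2.40V), C3(4μF, Q=6μC, V=1.50V), C4(1μF, Q=5μC, V=5.00V), C5(3μF, Q=0μC, V=0.00V)
Op 1: CLOSE 1-5: Q_total=13.00, C_total=8.00, V=1.62; Q1=8.12, Q5=4.88; dissipated=6.338
Op 2: CLOSE 1-4: Q_total=13.12, C_total=6.00, V=2.19; Q1=10.94, Q4=2.19; dissipated=4.746
Op 3: CLOSE 5-1: Q_total=15.81, C_total=8.00, V=1.98; Q5=5.93, Q1=9.88; dissipated=0.297
Total dissipated: 11.380 μJ

Answer: 11.38 μJ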